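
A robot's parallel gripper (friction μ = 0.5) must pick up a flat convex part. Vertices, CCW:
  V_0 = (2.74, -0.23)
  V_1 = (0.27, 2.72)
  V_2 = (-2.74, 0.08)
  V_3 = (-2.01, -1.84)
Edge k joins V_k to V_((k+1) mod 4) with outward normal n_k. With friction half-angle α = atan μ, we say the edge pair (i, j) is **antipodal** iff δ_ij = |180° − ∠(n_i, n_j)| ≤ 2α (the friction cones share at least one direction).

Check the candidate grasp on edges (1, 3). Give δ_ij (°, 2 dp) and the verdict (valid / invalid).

δ = 22.53°, valid

α = atan 0.5 = 26.57°;  2α = 53.13°
edge 1: e_1 = (-3.01, -2.64);  n_1 = (-0.6594, +0.7518)
edge 3: e_3 = (+4.75, +1.61);  n_3 = (+0.3210, -0.9471)
∠(n_1, n_3) = 157.47°
δ = |180° − 157.47°| = 22.53°
22.53° ≤ 2α = 53.13°  →  valid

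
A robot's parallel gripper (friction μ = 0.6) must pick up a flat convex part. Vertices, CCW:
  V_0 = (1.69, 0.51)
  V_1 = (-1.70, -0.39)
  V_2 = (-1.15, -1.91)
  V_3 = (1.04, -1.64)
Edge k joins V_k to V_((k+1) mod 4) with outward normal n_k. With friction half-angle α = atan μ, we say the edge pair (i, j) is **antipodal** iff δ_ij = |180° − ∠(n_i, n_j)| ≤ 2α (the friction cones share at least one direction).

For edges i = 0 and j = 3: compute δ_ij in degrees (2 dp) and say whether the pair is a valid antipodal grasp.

α = atan 0.6 = 30.96°;  2α = 61.93°
edge 0: e_0 = (-3.39, -0.90);  n_0 = (-0.2566, +0.9665)
edge 3: e_3 = (+0.65, +2.15);  n_3 = (+0.9572, -0.2894)
∠(n_0, n_3) = 121.69°
δ = |180° − 121.69°| = 58.31°
58.31° ≤ 2α = 61.93°  →  valid

δ = 58.31°, valid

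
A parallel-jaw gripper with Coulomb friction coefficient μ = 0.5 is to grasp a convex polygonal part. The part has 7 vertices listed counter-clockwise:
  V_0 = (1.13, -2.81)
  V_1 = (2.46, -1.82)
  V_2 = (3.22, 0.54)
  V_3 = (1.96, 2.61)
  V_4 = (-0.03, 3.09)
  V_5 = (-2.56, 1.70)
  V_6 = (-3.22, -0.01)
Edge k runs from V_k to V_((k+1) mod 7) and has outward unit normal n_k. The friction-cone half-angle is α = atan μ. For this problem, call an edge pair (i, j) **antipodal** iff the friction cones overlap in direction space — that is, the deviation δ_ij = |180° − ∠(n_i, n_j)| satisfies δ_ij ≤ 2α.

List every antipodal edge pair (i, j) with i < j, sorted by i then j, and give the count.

α = atan 0.5 = 26.57°;  2α = 53.13°
n_0 = (+0.5971, -0.8022)
n_1 = (+0.9519, -0.3065)
n_2 = (+0.8542, +0.5199)
n_3 = (+0.2345, +0.9721)
n_4 = (-0.4815, +0.8764)
n_5 = (-0.9329, +0.3601)
n_6 = (-0.5412, -0.8409)
  (0,1): δ = 144.51°  ·
  (0,2): δ = 95.33°  ·
  (0,3): δ = 50.22°  ✓
  (0,4): δ = 7.88°  ✓
  (0,5): δ = 32.23°  ✓
  (0,6): δ = 110.57°  ·
  (1,2): δ = 130.82°  ·
  (1,3): δ = 85.71°  ·
  (1,4): δ = 43.36°  ✓
  (1,5): δ = 3.25°  ✓
  (1,6): δ = 75.08°  ·
  (2,3): δ = 134.89°  ·
  (2,4): δ = 92.54°  ·
  (2,5): δ = 52.43°  ✓
  (2,6): δ = 25.90°  ✓
  (3,4): δ = 137.65°  ·
  (3,5): δ = 97.54°  ·
  (3,6): δ = 19.21°  ✓
  (4,5): δ = 139.89°  ·
  (4,6): δ = 61.55°  ·
  (5,6): δ = 101.66°  ·
antipodal pairs: 8

count = 8; pairs: (0,3), (0,4), (0,5), (1,4), (1,5), (2,5), (2,6), (3,6)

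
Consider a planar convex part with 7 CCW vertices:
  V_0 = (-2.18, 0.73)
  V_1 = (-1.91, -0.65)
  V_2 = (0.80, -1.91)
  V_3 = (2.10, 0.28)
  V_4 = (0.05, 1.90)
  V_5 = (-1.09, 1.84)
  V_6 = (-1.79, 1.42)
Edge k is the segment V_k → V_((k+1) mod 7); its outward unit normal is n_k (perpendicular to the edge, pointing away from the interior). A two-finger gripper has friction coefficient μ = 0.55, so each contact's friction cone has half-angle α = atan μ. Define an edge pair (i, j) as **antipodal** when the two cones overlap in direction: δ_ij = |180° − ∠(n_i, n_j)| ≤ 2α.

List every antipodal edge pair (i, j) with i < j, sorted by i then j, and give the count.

count = 8; pairs: (0,2), (0,3), (1,3), (1,4), (1,5), (2,4), (2,5), (2,6)

α = atan 0.55 = 28.81°;  2α = 57.62°
n_0 = (-0.9814, -0.1920)
n_1 = (-0.4216, -0.9068)
n_2 = (+0.8599, -0.5104)
n_3 = (+0.6200, +0.7846)
n_4 = (-0.0526, +0.9986)
n_5 = (-0.5145, +0.8575)
n_6 = (-0.8706, +0.4921)
  (0,1): δ = 126.01°  ·
  (0,2): δ = 41.76°  ✓
  (0,3): δ = 40.61°  ✓
  (0,4): δ = 81.94°  ·
  (0,5): δ = 109.89°  ·
  (0,6): δ = 139.45°  ·
  (1,2): δ = 95.76°  ·
  (1,3): δ = 13.38°  ✓
  (1,4): δ = 27.95°  ✓
  (1,5): δ = 55.90°  ✓
  (1,6): δ = 85.46°  ·
  (2,3): δ = 97.62°  ·
  (2,4): δ = 56.29°  ✓
  (2,5): δ = 28.34°  ✓
  (2,6): δ = 1.22°  ✓
  (3,4): δ = 138.67°  ·
  (3,5): δ = 110.72°  ·
  (3,6): δ = 81.16°  ·
  (4,5): δ = 152.05°  ·
  (4,6): δ = 122.49°  ·
  (5,6): δ = 150.44°  ·
antipodal pairs: 8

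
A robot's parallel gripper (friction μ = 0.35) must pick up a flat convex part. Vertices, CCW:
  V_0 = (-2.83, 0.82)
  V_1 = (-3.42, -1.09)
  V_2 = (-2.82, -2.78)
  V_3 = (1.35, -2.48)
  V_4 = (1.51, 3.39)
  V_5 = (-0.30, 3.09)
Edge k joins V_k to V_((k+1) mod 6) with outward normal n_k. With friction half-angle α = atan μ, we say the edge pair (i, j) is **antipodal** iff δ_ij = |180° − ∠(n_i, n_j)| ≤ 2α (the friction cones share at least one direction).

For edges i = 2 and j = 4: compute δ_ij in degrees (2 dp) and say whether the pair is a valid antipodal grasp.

α = atan 0.35 = 19.29°;  2α = 38.58°
edge 2: e_2 = (+4.17, +0.30);  n_2 = (+0.0718, -0.9974)
edge 4: e_4 = (-1.81, -0.30);  n_4 = (-0.1635, +0.9865)
∠(n_2, n_4) = 174.70°
δ = |180° − 174.70°| = 5.30°
5.30° ≤ 2α = 38.58°  →  valid

δ = 5.30°, valid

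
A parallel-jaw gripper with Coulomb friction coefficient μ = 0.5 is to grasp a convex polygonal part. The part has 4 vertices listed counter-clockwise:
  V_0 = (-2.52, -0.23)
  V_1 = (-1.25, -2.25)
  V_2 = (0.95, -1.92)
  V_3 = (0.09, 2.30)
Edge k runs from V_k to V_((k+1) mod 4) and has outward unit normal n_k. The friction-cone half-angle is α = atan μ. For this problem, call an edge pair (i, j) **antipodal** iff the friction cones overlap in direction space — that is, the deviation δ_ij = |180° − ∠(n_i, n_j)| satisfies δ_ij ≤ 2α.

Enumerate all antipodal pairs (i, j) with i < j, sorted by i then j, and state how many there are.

count = 2; pairs: (0,2), (1,3)

α = atan 0.5 = 26.57°;  2α = 53.13°
n_0 = (-0.8466, -0.5323)
n_1 = (+0.1483, -0.9889)
n_2 = (+0.9799, +0.1997)
n_3 = (-0.6960, +0.7180)
  (0,1): δ = 113.63°  ·
  (0,2): δ = 20.64°  ✓
  (0,3): δ = 101.95°  ·
  (1,2): δ = 87.01°  ·
  (1,3): δ = 35.58°  ✓
  (2,3): δ = 57.41°  ·
antipodal pairs: 2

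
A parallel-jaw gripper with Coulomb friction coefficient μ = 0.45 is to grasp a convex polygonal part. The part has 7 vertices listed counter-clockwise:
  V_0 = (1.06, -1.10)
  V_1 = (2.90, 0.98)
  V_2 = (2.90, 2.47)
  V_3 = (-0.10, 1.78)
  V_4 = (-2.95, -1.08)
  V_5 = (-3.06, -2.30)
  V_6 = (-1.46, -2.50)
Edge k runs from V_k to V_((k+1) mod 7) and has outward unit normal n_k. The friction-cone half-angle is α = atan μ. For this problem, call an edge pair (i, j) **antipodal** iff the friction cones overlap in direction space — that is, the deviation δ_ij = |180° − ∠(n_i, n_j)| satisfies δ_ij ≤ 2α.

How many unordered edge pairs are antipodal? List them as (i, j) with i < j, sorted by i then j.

α = atan 0.45 = 24.23°;  2α = 48.46°
n_0 = (+0.7490, -0.6626)
n_1 = (+1.0000, -0.0000)
n_2 = (-0.2241, +0.9746)
n_3 = (-0.7083, +0.7059)
n_4 = (-0.9960, +0.0898)
n_5 = (-0.1240, -0.9923)
n_6 = (+0.4856, -0.8742)
  (0,1): δ = 138.50°  ·
  (0,2): δ = 35.55°  ✓
  (0,3): δ = 3.40°  ✓
  (0,4): δ = 36.34°  ✓
  (0,5): δ = 124.37°  ·
  (0,6): δ = 160.55°  ·
  (1,2): δ = 77.05°  ·
  (1,3): δ = 44.90°  ✓
  (1,4): δ = 5.15°  ✓
  (1,5): δ = 82.87°  ·
  (1,6): δ = 119.05°  ·
  (2,3): δ = 147.85°  ·
  (2,4): δ = 108.10°  ·
  (2,5): δ = 20.08°  ✓
  (2,6): δ = 16.10°  ✓
  (3,4): δ = 140.25°  ·
  (3,5): δ = 52.23°  ·
  (3,6): δ = 16.05°  ✓
  (4,5): δ = 91.97°  ·
  (4,6): δ = 55.79°  ·
  (5,6): δ = 143.82°  ·
antipodal pairs: 8

count = 8; pairs: (0,2), (0,3), (0,4), (1,3), (1,4), (2,5), (2,6), (3,6)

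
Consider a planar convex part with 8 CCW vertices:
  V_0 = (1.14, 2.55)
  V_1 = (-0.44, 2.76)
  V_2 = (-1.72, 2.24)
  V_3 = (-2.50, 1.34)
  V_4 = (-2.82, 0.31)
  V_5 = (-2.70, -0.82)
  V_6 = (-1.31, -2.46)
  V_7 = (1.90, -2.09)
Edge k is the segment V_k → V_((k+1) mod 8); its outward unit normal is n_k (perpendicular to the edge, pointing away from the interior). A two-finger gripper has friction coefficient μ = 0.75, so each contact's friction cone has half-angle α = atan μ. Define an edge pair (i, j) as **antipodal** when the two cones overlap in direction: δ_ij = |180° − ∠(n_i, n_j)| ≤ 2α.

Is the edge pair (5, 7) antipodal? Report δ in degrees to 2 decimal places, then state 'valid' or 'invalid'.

α = atan 0.75 = 36.87°;  2α = 73.74°
edge 5: e_5 = (+1.39, -1.64);  n_5 = (-0.7629, -0.6466)
edge 7: e_7 = (-0.76, +4.64);  n_7 = (+0.9868, +0.1616)
∠(n_5, n_7) = 149.02°
δ = |180° − 149.02°| = 30.98°
30.98° ≤ 2α = 73.74°  →  valid

δ = 30.98°, valid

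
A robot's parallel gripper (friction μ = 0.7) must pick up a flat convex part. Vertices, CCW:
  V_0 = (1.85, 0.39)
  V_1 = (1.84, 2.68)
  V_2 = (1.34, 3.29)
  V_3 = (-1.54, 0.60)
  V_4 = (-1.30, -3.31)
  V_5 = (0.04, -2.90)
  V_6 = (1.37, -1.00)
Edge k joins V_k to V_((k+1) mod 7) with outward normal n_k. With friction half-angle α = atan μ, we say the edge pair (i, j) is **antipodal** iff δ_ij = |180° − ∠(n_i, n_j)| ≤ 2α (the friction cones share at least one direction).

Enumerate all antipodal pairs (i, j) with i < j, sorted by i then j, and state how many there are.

α = atan 0.7 = 34.99°;  2α = 69.98°
n_0 = (+1.0000, +0.0044)
n_1 = (+0.7734, +0.6339)
n_2 = (-0.6826, +0.7308)
n_3 = (-0.9981, -0.0613)
n_4 = (+0.2926, -0.9562)
n_5 = (+0.8192, -0.5735)
n_6 = (+0.9452, -0.3264)
  (0,1): δ = 140.91°  ·
  (0,2): δ = 47.20°  ✓
  (0,3): δ = 3.26°  ✓
  (0,4): δ = 106.76°  ·
  (0,5): δ = 144.76°  ·
  (0,6): δ = 160.70°  ·
  (1,2): δ = 86.29°  ·
  (1,3): δ = 35.83°  ✓
  (1,4): δ = 67.67°  ✓
  (1,5): δ = 105.67°  ·
  (1,6): δ = 121.61°  ·
  (2,3): δ = 129.53°  ·
  (2,4): δ = 26.03°  ✓
  (2,5): δ = 11.96°  ✓
  (2,6): δ = 27.90°  ✓
  (3,4): δ = 76.50°  ·
  (3,5): δ = 38.50°  ✓
  (3,6): δ = 22.56°  ✓
  (4,5): δ = 142.00°  ·
  (4,6): δ = 126.06°  ·
  (5,6): δ = 164.06°  ·
antipodal pairs: 9

count = 9; pairs: (0,2), (0,3), (1,3), (1,4), (2,4), (2,5), (2,6), (3,5), (3,6)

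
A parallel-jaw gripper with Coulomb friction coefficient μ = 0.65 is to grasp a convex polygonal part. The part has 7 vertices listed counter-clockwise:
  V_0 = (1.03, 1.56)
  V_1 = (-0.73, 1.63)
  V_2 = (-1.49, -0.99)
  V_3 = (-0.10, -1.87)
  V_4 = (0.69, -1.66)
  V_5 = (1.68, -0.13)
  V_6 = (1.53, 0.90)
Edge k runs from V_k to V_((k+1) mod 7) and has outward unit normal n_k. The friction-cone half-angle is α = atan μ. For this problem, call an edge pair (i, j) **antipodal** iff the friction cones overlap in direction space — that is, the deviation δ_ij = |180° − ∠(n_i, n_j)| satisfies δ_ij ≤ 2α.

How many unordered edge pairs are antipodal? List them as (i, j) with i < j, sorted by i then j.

α = atan 0.65 = 33.02°;  2α = 66.05°
n_0 = (+0.0397, +0.9992)
n_1 = (-0.9604, +0.2786)
n_2 = (-0.5349, -0.8449)
n_3 = (+0.2569, -0.9664)
n_4 = (+0.8396, -0.5433)
n_5 = (+0.9896, +0.1441)
n_6 = (+0.7971, +0.6039)
  (0,1): δ = 103.90°  ·
  (0,2): δ = 30.06°  ✓
  (0,3): δ = 17.16°  ✓
  (0,4): δ = 59.37°  ✓
  (0,5): δ = 100.56°  ·
  (0,6): δ = 129.42°  ·
  (1,2): δ = 106.16°  ·
  (1,3): δ = 58.94°  ✓
  (1,4): δ = 16.73°  ✓
  (1,5): δ = 24.46°  ✓
  (1,6): δ = 53.32°  ✓
  (2,3): δ = 132.78°  ·
  (2,4): δ = 90.57°  ·
  (2,5): δ = 49.38°  ✓
  (2,6): δ = 20.52°  ✓
  (3,4): δ = 137.79°  ·
  (3,5): δ = 96.60°  ·
  (3,6): δ = 67.74°  ·
  (4,5): δ = 138.81°  ·
  (4,6): δ = 109.95°  ·
  (5,6): δ = 151.14°  ·
antipodal pairs: 9

count = 9; pairs: (0,2), (0,3), (0,4), (1,3), (1,4), (1,5), (1,6), (2,5), (2,6)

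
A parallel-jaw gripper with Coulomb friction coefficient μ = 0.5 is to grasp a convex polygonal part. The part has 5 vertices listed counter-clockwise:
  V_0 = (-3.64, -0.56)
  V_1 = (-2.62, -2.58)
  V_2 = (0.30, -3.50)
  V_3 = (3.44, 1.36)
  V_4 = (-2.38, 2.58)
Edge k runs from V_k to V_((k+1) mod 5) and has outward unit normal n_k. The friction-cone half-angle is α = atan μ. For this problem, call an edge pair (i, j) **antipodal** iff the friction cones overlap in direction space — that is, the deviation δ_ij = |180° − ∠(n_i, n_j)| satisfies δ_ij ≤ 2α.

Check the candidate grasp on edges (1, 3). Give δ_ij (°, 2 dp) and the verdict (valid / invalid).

δ = 5.65°, valid

α = atan 0.5 = 26.57°;  2α = 53.13°
edge 1: e_1 = (+2.92, -0.92);  n_1 = (-0.3005, -0.9538)
edge 3: e_3 = (-5.82, +1.22);  n_3 = (+0.2052, +0.9787)
∠(n_1, n_3) = 174.35°
δ = |180° − 174.35°| = 5.65°
5.65° ≤ 2α = 53.13°  →  valid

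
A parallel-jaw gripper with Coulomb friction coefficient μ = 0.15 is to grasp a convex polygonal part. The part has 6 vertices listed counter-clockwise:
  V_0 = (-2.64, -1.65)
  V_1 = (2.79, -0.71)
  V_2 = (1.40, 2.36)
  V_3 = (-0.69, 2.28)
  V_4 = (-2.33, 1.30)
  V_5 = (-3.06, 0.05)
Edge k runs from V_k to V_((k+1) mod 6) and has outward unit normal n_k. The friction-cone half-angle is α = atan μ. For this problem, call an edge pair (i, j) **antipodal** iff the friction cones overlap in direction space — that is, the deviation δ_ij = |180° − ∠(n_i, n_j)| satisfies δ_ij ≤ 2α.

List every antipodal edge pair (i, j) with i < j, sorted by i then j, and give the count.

α = atan 0.15 = 8.53°;  2α = 17.06°
n_0 = (+0.1706, -0.9853)
n_1 = (+0.9110, +0.4125)
n_2 = (-0.0382, +0.9993)
n_3 = (-0.5130, +0.8584)
n_4 = (-0.8635, +0.5043)
n_5 = (-0.9708, -0.2398)
  (0,1): δ = 75.46°  ·
  (0,2): δ = 7.63°  ✓
  (0,3): δ = 21.04°  ·
  (0,4): δ = 49.89°  ·
  (0,5): δ = 94.06°  ·
  (1,2): δ = 112.17°  ·
  (1,3): δ = 83.50°  ·
  (1,4): δ = 54.64°  ·
  (1,5): δ = 10.48°  ✓
  (2,3): δ = 151.33°  ·
  (2,4): δ = 122.48°  ·
  (2,5): δ = 78.31°  ·
  (3,4): δ = 151.15°  ·
  (3,5): δ = 106.98°  ·
  (4,5): δ = 135.84°  ·
antipodal pairs: 2

count = 2; pairs: (0,2), (1,5)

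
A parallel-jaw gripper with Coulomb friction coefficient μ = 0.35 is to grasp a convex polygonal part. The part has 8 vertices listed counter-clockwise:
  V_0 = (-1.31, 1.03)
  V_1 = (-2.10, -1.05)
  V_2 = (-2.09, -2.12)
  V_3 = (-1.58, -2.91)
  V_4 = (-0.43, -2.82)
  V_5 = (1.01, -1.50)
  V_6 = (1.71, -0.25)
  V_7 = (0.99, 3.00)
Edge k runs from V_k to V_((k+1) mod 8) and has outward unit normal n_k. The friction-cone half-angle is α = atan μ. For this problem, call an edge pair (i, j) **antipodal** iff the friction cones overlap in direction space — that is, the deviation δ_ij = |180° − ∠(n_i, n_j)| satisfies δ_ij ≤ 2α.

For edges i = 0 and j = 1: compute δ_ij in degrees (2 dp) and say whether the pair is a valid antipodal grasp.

α = atan 0.35 = 19.29°;  2α = 38.58°
edge 0: e_0 = (-0.79, -2.08);  n_0 = (-0.9348, +0.3551)
edge 1: e_1 = (+0.01, -1.07);  n_1 = (-1.0000, -0.0093)
∠(n_0, n_1) = 21.33°
δ = |180° − 21.33°| = 158.67°
158.67° > 2α = 38.58°  →  invalid

δ = 158.67°, invalid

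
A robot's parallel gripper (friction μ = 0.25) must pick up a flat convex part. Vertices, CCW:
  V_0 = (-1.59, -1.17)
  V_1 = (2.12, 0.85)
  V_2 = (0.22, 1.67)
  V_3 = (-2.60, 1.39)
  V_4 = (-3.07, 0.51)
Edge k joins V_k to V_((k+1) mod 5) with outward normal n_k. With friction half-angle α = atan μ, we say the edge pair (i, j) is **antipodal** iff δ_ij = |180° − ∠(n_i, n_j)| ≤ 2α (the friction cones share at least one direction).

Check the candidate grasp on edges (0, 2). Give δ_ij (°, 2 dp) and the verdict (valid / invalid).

δ = 22.90°, valid

α = atan 0.25 = 14.04°;  2α = 28.07°
edge 0: e_0 = (+3.71, +2.02);  n_0 = (+0.4782, -0.8783)
edge 2: e_2 = (-2.82, -0.28);  n_2 = (-0.0988, +0.9951)
∠(n_0, n_2) = 157.10°
δ = |180° − 157.10°| = 22.90°
22.90° ≤ 2α = 28.07°  →  valid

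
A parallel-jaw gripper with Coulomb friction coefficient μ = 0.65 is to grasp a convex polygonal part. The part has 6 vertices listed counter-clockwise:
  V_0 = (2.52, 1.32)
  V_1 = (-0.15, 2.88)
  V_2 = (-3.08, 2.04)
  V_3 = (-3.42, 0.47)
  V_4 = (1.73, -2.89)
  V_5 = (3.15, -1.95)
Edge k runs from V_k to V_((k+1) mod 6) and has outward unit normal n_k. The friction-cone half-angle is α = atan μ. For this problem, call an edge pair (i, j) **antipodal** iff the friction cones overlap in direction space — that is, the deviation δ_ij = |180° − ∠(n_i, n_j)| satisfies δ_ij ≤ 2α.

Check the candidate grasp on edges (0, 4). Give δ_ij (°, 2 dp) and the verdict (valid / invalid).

α = atan 0.65 = 33.02°;  2α = 66.05°
edge 0: e_0 = (-2.67, +1.56);  n_0 = (+0.5045, +0.8634)
edge 4: e_4 = (+1.42, +0.94);  n_4 = (+0.5520, -0.8339)
∠(n_0, n_4) = 116.20°
δ = |180° − 116.20°| = 63.80°
63.80° ≤ 2α = 66.05°  →  valid

δ = 63.80°, valid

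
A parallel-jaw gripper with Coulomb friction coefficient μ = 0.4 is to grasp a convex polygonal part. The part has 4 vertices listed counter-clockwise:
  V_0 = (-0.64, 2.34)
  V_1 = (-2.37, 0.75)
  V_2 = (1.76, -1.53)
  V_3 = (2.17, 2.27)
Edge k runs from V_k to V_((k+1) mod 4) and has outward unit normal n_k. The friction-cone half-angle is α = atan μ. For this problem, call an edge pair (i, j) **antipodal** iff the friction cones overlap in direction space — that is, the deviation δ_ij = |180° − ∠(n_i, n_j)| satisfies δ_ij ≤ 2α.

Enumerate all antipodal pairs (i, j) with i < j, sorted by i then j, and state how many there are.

α = atan 0.4 = 21.80°;  2α = 43.60°
n_0 = (-0.6767, +0.7363)
n_1 = (-0.4833, -0.8755)
n_2 = (+0.9942, -0.1073)
n_3 = (+0.0249, +0.9997)
  (0,1): δ = 71.49°  ·
  (0,2): δ = 41.26°  ✓
  (0,3): δ = 135.99°  ·
  (1,2): δ = 67.26°  ·
  (1,3): δ = 27.47°  ✓
  (2,3): δ = 85.27°  ·
antipodal pairs: 2

count = 2; pairs: (0,2), (1,3)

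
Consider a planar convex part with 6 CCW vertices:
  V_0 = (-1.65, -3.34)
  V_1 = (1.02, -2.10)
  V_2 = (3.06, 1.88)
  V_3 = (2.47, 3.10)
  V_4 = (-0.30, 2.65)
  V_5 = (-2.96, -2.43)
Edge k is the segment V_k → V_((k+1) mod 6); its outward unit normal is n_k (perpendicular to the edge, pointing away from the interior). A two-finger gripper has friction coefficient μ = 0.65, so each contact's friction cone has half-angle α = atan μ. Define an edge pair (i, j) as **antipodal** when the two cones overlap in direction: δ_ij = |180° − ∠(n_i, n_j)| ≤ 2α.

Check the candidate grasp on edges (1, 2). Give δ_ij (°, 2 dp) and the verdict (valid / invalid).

δ = 127.05°, invalid

α = atan 0.65 = 33.02°;  2α = 66.05°
edge 1: e_1 = (+2.04, +3.98);  n_1 = (+0.8899, -0.4561)
edge 2: e_2 = (-0.59, +1.22);  n_2 = (+0.9003, +0.4354)
∠(n_1, n_2) = 52.95°
δ = |180° − 52.95°| = 127.05°
127.05° > 2α = 66.05°  →  invalid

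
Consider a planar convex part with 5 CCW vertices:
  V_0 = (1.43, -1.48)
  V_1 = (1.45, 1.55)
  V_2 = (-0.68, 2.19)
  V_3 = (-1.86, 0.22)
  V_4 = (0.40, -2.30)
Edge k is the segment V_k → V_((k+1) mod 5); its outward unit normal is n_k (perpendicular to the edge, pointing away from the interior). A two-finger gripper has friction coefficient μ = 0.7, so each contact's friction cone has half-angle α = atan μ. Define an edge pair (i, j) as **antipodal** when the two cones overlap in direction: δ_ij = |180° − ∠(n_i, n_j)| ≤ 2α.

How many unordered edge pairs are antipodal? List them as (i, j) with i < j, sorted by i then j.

count = 5; pairs: (0,2), (0,3), (1,3), (1,4), (2,4)

α = atan 0.7 = 34.99°;  2α = 69.98°
n_0 = (+1.0000, -0.0066)
n_1 = (+0.2878, +0.9577)
n_2 = (-0.8579, +0.5139)
n_3 = (-0.7445, -0.6677)
n_4 = (+0.6228, -0.7823)
  (0,1): δ = 106.35°  ·
  (0,2): δ = 30.54°  ✓
  (0,3): δ = 42.26°  ✓
  (0,4): δ = 128.90°  ·
  (1,2): δ = 104.20°  ·
  (1,3): δ = 31.39°  ✓
  (1,4): δ = 55.25°  ✓
  (2,3): δ = 107.19°  ·
  (2,4): δ = 20.56°  ✓
  (3,4): δ = 93.36°  ·
antipodal pairs: 5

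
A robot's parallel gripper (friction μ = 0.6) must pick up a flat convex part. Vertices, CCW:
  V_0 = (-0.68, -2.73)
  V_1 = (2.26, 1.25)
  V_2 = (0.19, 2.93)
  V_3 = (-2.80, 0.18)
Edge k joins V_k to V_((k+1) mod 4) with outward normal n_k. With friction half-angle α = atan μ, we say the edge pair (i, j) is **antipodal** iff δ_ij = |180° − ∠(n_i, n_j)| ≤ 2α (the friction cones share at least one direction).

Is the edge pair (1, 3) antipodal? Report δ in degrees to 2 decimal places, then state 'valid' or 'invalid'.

δ = 14.86°, valid

α = atan 0.6 = 30.96°;  2α = 61.93°
edge 1: e_1 = (-2.07, +1.68);  n_1 = (+0.6302, +0.7765)
edge 3: e_3 = (+2.12, -2.91);  n_3 = (-0.8083, -0.5888)
∠(n_1, n_3) = 165.14°
δ = |180° − 165.14°| = 14.86°
14.86° ≤ 2α = 61.93°  →  valid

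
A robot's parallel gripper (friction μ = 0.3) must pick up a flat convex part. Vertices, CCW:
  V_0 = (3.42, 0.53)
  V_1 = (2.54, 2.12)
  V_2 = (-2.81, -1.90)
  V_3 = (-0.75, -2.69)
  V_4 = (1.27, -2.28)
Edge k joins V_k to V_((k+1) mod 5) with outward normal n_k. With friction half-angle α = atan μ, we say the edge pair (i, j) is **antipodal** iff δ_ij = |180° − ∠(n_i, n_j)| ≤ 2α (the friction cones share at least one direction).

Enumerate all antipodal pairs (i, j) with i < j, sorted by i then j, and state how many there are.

α = atan 0.3 = 16.70°;  2α = 33.40°
n_0 = (+0.8749, +0.4842)
n_1 = (-0.6007, +0.7995)
n_2 = (-0.3581, -0.9337)
n_3 = (+0.1989, -0.9800)
n_4 = (+0.7942, -0.6077)
  (0,1): δ = 82.04°  ·
  (0,2): δ = 40.06°  ·
  (0,3): δ = 72.51°  ·
  (0,4): δ = 113.62°  ·
  (1,2): δ = 57.90°  ·
  (1,3): δ = 25.45°  ✓
  (1,4): δ = 15.66°  ✓
  (2,3): δ = 147.54°  ·
  (2,4): δ = 106.44°  ·
  (3,4): δ = 138.89°  ·
antipodal pairs: 2

count = 2; pairs: (1,3), (1,4)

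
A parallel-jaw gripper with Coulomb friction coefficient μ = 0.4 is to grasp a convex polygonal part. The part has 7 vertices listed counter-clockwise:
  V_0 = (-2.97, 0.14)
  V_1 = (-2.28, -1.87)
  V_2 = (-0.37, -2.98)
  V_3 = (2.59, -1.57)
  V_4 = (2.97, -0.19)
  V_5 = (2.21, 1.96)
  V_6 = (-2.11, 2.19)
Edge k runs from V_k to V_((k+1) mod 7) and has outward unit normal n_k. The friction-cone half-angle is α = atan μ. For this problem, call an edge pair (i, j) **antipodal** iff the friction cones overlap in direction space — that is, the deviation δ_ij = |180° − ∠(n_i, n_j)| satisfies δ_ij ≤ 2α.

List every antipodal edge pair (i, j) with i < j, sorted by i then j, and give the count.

α = atan 0.4 = 21.80°;  2α = 43.60°
n_0 = (-0.9458, -0.3247)
n_1 = (-0.5025, -0.8646)
n_2 = (+0.4301, -0.9028)
n_3 = (+0.9641, -0.2655)
n_4 = (+0.9428, +0.3333)
n_5 = (+0.0532, +0.9986)
n_6 = (-0.9221, +0.3869)
  (0,1): δ = 139.11°  ·
  (0,2): δ = 83.48°  ·
  (0,3): δ = 34.34°  ✓
  (0,4): δ = 0.52°  ✓
  (0,5): δ = 68.01°  ·
  (0,6): δ = 138.29°  ·
  (1,2): δ = 124.37°  ·
  (1,3): δ = 75.23°  ·
  (1,4): δ = 40.37°  ✓
  (1,5): δ = 27.12°  ✓
  (1,6): δ = 97.40°  ·
  (2,3): δ = 130.87°  ·
  (2,4): δ = 96.00°  ·
  (2,5): δ = 28.52°  ✓
  (2,6): δ = 41.77°  ✓
  (3,4): δ = 145.14°  ·
  (3,5): δ = 77.65°  ·
  (3,6): δ = 7.36°  ✓
  (4,5): δ = 112.52°  ·
  (4,6): δ = 42.23°  ✓
  (5,6): δ = 109.71°  ·
antipodal pairs: 8

count = 8; pairs: (0,3), (0,4), (1,4), (1,5), (2,5), (2,6), (3,6), (4,6)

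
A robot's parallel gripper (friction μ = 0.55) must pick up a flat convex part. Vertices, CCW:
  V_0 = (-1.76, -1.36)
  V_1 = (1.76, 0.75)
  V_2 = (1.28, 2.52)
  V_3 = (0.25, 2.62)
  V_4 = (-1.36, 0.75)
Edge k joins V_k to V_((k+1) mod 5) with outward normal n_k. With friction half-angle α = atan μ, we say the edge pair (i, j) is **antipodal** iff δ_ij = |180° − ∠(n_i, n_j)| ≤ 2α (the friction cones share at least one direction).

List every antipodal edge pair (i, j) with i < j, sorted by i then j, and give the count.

count = 5; pairs: (0,2), (0,3), (0,4), (1,3), (1,4)

α = atan 0.55 = 28.81°;  2α = 57.62°
n_0 = (+0.5141, -0.8577)
n_1 = (+0.9651, +0.2617)
n_2 = (+0.0966, +0.9953)
n_3 = (-0.7578, +0.6525)
n_4 = (-0.9825, +0.1863)
  (0,1): δ = 105.77°  ·
  (0,2): δ = 36.49°  ✓
  (0,3): δ = 18.33°  ✓
  (0,4): δ = 48.33°  ✓
  (1,2): δ = 110.72°  ·
  (1,3): δ = 55.90°  ✓
  (1,4): δ = 25.91°  ✓
  (2,3): δ = 125.18°  ·
  (2,4): δ = 95.19°  ·
  (3,4): δ = 150.01°  ·
antipodal pairs: 5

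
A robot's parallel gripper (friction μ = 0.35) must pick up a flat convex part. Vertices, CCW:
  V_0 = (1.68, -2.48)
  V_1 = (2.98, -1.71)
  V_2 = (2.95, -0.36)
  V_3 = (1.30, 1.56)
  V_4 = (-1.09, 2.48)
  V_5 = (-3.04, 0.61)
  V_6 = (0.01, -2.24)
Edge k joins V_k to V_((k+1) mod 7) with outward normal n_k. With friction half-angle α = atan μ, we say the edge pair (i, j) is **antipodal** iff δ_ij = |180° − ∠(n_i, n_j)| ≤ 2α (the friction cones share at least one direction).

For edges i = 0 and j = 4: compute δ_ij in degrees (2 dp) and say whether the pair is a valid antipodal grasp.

δ = 13.16°, valid

α = atan 0.35 = 19.29°;  2α = 38.58°
edge 0: e_0 = (+1.30, +0.77);  n_0 = (+0.5096, -0.8604)
edge 4: e_4 = (-1.95, -1.87);  n_4 = (-0.6921, +0.7218)
∠(n_0, n_4) = 166.84°
δ = |180° − 166.84°| = 13.16°
13.16° ≤ 2α = 38.58°  →  valid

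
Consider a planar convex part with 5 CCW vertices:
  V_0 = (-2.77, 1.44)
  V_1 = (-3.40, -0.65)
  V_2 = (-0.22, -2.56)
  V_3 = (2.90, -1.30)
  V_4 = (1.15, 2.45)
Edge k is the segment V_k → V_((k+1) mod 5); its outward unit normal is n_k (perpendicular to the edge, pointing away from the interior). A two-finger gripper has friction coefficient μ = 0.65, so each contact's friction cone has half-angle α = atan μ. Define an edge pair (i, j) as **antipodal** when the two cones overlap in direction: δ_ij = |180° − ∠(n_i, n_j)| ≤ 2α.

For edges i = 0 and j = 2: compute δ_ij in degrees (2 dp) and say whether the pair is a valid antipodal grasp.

α = atan 0.65 = 33.02°;  2α = 66.05°
edge 0: e_0 = (-0.63, -2.09);  n_0 = (-0.9574, +0.2886)
edge 2: e_2 = (+3.12, +1.26);  n_2 = (+0.3745, -0.9272)
∠(n_0, n_2) = 128.77°
δ = |180° − 128.77°| = 51.23°
51.23° ≤ 2α = 66.05°  →  valid

δ = 51.23°, valid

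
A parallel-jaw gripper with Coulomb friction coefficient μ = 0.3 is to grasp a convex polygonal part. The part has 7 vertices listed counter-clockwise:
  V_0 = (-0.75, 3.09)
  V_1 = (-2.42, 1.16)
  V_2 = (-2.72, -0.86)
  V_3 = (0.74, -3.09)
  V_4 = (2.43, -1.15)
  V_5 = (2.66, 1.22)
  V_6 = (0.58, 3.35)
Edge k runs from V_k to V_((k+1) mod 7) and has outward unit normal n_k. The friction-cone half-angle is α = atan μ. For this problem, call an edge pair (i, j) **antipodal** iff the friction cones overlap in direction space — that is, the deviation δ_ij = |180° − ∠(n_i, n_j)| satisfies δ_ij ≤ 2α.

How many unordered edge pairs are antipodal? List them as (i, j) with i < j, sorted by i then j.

α = atan 0.3 = 16.70°;  2α = 33.40°
n_0 = (-0.7562, +0.6543)
n_1 = (-0.9892, +0.1469)
n_2 = (-0.5417, -0.8405)
n_3 = (+0.7540, -0.6569)
n_4 = (+0.9953, -0.0966)
n_5 = (+0.7155, +0.6987)
n_6 = (-0.1919, +0.9814)
  (0,1): δ = 147.58°  ·
  (0,2): δ = 81.93°  ·
  (0,3): δ = 0.19°  ✓
  (0,4): δ = 35.33°  ·
  (0,5): δ = 85.19°  ·
  (0,6): δ = 141.93°  ·
  (1,2): δ = 114.35°  ·
  (1,3): δ = 32.61°  ✓
  (1,4): δ = 2.90°  ✓
  (1,5): δ = 52.77°  ·
  (1,6): δ = 109.51°  ·
  (2,3): δ = 98.26°  ·
  (2,4): δ = 62.74°  ·
  (2,5): δ = 12.88°  ✓
  (2,6): δ = 43.86°  ·
  (3,4): δ = 144.48°  ·
  (3,5): δ = 94.62°  ·
  (3,6): δ = 37.88°  ·
  (4,5): δ = 130.14°  ·
  (4,6): δ = 73.40°  ·
  (5,6): δ = 123.26°  ·
antipodal pairs: 4

count = 4; pairs: (0,3), (1,3), (1,4), (2,5)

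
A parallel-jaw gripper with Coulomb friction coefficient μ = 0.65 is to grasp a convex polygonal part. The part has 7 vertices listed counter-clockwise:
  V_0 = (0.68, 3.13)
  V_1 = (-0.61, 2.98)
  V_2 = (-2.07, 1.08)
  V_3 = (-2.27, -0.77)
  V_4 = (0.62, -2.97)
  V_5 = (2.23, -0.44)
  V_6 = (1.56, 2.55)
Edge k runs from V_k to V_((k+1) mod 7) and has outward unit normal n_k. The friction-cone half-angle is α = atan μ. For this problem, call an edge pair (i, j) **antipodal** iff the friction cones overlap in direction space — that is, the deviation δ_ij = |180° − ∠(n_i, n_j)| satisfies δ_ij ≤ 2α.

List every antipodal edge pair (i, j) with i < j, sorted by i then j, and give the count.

α = atan 0.65 = 33.02°;  2α = 66.05°
n_0 = (-0.1155, +0.9933)
n_1 = (-0.7929, +0.6093)
n_2 = (-0.9942, +0.1075)
n_3 = (-0.6057, -0.7957)
n_4 = (+0.8437, -0.5369)
n_5 = (+0.9758, +0.2187)
n_6 = (+0.5503, +0.8350)
  (0,1): δ = 134.17°  ·
  (0,2): δ = 102.80°  ·
  (0,3): δ = 43.91°  ✓
  (0,4): δ = 50.90°  ✓
  (0,5): δ = 96.00°  ·
  (0,6): δ = 139.98°  ·
  (1,2): δ = 148.63°  ·
  (1,3): δ = 89.74°  ·
  (1,4): δ = 5.07°  ✓
  (1,5): δ = 50.17°  ✓
  (1,6): δ = 94.15°  ·
  (2,3): δ = 121.11°  ·
  (2,4): δ = 26.30°  ✓
  (2,5): δ = 18.80°  ✓
  (2,6): δ = 62.78°  ✓
  (3,4): δ = 85.19°  ·
  (3,5): δ = 40.09°  ✓
  (3,6): δ = 3.89°  ✓
  (4,5): δ = 134.90°  ·
  (4,6): δ = 90.92°  ·
  (5,6): δ = 136.02°  ·
antipodal pairs: 9

count = 9; pairs: (0,3), (0,4), (1,4), (1,5), (2,4), (2,5), (2,6), (3,5), (3,6)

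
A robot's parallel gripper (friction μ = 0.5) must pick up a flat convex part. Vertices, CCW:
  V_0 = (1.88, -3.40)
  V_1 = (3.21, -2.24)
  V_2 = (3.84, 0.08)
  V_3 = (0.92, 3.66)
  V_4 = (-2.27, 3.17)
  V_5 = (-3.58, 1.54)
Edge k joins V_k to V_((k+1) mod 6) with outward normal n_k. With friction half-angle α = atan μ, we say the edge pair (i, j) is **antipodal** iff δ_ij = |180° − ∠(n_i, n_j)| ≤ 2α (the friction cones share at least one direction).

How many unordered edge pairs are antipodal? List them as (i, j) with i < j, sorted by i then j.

α = atan 0.5 = 26.57°;  2α = 53.13°
n_0 = (+0.6573, -0.7536)
n_1 = (+0.9651, -0.2621)
n_2 = (+0.7749, +0.6321)
n_3 = (-0.1518, +0.9884)
n_4 = (-0.7795, +0.6264)
n_5 = (-0.6709, -0.7415)
  (0,1): δ = 146.29°  ·
  (0,2): δ = 91.89°  ·
  (0,3): δ = 32.36°  ✓
  (0,4): δ = 10.12°  ✓
  (0,5): δ = 96.77°  ·
  (1,2): δ = 125.61°  ·
  (1,3): δ = 66.07°  ·
  (1,4): δ = 23.60°  ✓
  (1,5): δ = 63.05°  ·
  (2,3): δ = 120.47°  ·
  (2,4): δ = 77.99°  ·
  (2,5): δ = 8.66°  ✓
  (3,4): δ = 137.52°  ·
  (3,5): δ = 50.87°  ✓
  (4,5): δ = 93.35°  ·
antipodal pairs: 5

count = 5; pairs: (0,3), (0,4), (1,4), (2,5), (3,5)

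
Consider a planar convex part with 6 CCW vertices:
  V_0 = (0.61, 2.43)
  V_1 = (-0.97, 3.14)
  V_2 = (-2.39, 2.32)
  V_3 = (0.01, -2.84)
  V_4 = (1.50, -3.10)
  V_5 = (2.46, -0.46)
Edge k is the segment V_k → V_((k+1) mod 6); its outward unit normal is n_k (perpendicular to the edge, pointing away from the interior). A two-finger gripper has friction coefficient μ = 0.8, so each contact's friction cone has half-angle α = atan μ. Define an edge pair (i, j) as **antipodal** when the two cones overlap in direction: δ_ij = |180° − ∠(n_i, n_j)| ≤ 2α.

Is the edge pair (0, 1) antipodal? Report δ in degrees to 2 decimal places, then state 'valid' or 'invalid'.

δ = 125.80°, invalid

α = atan 0.8 = 38.66°;  2α = 77.32°
edge 0: e_0 = (-1.58, +0.71);  n_0 = (+0.4099, +0.9121)
edge 1: e_1 = (-1.42, -0.82);  n_1 = (-0.5001, +0.8660)
∠(n_0, n_1) = 54.20°
δ = |180° − 54.20°| = 125.80°
125.80° > 2α = 77.32°  →  invalid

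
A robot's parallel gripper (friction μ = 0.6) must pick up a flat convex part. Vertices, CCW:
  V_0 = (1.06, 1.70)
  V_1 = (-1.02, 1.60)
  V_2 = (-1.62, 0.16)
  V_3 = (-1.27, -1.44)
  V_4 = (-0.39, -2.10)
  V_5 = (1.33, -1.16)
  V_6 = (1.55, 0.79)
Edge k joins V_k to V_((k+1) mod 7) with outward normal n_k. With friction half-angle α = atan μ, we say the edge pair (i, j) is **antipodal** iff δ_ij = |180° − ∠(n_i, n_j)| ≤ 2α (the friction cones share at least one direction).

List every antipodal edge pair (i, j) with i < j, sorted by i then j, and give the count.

α = atan 0.6 = 30.96°;  2α = 61.93°
n_0 = (-0.0480, +0.9988)
n_1 = (-0.9231, +0.3846)
n_2 = (-0.9769, -0.2137)
n_3 = (-0.6000, -0.8000)
n_4 = (+0.4796, -0.8775)
n_5 = (+0.9937, -0.1121)
n_6 = (+0.8805, +0.4741)
  (0,1): δ = 115.37°  ·
  (0,2): δ = 80.41°  ·
  (0,3): δ = 39.62°  ✓
  (0,4): δ = 25.90°  ✓
  (0,5): δ = 80.81°  ·
  (0,6): δ = 115.55°  ·
  (1,2): δ = 145.04°  ·
  (1,3): δ = 104.25°  ·
  (1,4): δ = 38.72°  ✓
  (1,5): δ = 16.18°  ✓
  (1,6): δ = 50.92°  ✓
  (2,3): δ = 139.21°  ·
  (2,4): δ = 73.68°  ·
  (2,5): δ = 18.78°  ✓
  (2,6): δ = 15.96°  ✓
  (3,4): δ = 114.47°  ·
  (3,5): δ = 59.57°  ✓
  (3,6): δ = 24.83°  ✓
  (4,5): δ = 125.09°  ·
  (4,6): δ = 90.36°  ·
  (5,6): δ = 145.26°  ·
antipodal pairs: 9

count = 9; pairs: (0,3), (0,4), (1,4), (1,5), (1,6), (2,5), (2,6), (3,5), (3,6)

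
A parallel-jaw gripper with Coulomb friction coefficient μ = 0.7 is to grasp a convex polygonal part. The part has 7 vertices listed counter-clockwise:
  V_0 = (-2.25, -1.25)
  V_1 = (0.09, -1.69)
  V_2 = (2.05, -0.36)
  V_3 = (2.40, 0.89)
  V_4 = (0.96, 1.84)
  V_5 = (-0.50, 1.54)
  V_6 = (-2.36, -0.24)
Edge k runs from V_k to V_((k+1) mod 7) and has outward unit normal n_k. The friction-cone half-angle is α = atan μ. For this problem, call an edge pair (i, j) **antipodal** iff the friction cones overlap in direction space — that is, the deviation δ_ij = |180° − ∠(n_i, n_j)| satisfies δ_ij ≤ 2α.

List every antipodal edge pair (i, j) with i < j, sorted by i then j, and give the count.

count = 11; pairs: (0,3), (0,4), (0,5), (1,3), (1,4), (1,5), (1,6), (2,4), (2,5), (2,6), (3,6)

α = atan 0.7 = 34.99°;  2α = 69.98°
n_0 = (-0.1848, -0.9828)
n_1 = (+0.5615, -0.8275)
n_2 = (+0.9630, -0.2696)
n_3 = (+0.5507, +0.8347)
n_4 = (-0.2013, +0.9795)
n_5 = (-0.6914, +0.7225)
n_6 = (-0.9941, -0.1083)
  (0,1): δ = 135.19°  ·
  (0,2): δ = 94.99°  ·
  (0,3): δ = 22.76°  ✓
  (0,4): δ = 22.26°  ✓
  (0,5): δ = 54.39°  ✓
  (0,6): δ = 106.86°  ·
  (1,2): δ = 139.80°  ·
  (1,3): δ = 67.57°  ✓
  (1,4): δ = 22.55°  ✓
  (1,5): δ = 9.58°  ✓
  (1,6): δ = 62.06°  ✓
  (2,3): δ = 107.77°  ·
  (2,4): δ = 62.75°  ✓
  (2,5): δ = 30.62°  ✓
  (2,6): δ = 21.86°  ✓
  (3,4): δ = 134.97°  ·
  (3,5): δ = 102.85°  ·
  (3,6): δ = 50.37°  ✓
  (4,5): δ = 147.87°  ·
  (4,6): δ = 95.40°  ·
  (5,6): δ = 127.53°  ·
antipodal pairs: 11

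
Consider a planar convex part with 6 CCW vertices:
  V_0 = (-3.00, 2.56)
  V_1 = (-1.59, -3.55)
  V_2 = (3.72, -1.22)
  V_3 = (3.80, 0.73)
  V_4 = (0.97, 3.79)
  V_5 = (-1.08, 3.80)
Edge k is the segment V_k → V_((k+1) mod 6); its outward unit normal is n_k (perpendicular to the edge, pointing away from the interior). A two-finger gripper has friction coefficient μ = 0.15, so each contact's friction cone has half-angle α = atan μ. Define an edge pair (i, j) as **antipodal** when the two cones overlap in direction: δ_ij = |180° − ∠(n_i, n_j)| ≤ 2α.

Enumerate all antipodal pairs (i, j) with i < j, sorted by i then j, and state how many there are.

α = atan 0.15 = 8.53°;  2α = 17.06°
n_0 = (-0.9744, -0.2249)
n_1 = (+0.4018, -0.9157)
n_2 = (+0.9992, -0.0410)
n_3 = (+0.7342, +0.6790)
n_4 = (+0.0049, +1.0000)
n_5 = (-0.5425, +0.8400)
  (0,1): δ = 79.30°  ·
  (0,2): δ = 15.34°  ✓
  (0,3): δ = 29.77°  ·
  (0,4): δ = 76.73°  ·
  (0,5): δ = 109.86°  ·
  (1,2): δ = 116.04°  ·
  (1,3): δ = 70.93°  ·
  (1,4): δ = 23.97°  ·
  (1,5): δ = 9.16°  ✓
  (2,3): δ = 134.89°  ·
  (2,4): δ = 87.93°  ·
  (2,5): δ = 54.79°  ·
  (3,4): δ = 133.04°  ·
  (3,5): δ = 99.91°  ·
  (4,5): δ = 146.86°  ·
antipodal pairs: 2

count = 2; pairs: (0,2), (1,5)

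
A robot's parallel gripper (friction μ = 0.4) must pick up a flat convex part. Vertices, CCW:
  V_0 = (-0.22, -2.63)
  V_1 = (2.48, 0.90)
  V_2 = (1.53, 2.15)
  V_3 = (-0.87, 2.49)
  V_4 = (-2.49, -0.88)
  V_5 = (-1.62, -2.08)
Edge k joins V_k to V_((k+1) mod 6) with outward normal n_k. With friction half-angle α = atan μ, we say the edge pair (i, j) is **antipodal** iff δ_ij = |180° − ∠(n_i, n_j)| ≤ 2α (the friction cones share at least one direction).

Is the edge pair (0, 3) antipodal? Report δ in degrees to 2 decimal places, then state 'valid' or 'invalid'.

α = atan 0.4 = 21.80°;  2α = 43.60°
edge 0: e_0 = (+2.70, +3.53);  n_0 = (+0.7943, -0.6075)
edge 3: e_3 = (-1.62, -3.37);  n_3 = (-0.9013, +0.4333)
∠(n_0, n_3) = 168.26°
δ = |180° − 168.26°| = 11.74°
11.74° ≤ 2α = 43.60°  →  valid

δ = 11.74°, valid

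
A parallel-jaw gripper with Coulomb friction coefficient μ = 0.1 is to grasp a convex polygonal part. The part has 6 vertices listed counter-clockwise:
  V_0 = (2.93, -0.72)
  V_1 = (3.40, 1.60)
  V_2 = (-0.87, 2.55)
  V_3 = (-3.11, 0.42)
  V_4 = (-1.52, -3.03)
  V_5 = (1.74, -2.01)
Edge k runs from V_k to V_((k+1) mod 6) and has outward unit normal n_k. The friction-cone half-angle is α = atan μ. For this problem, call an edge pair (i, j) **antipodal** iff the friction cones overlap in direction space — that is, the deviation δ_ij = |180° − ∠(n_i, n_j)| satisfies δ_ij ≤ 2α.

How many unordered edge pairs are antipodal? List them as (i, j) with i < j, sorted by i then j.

α = atan 0.1 = 5.71°;  2α = 11.42°
n_0 = (+0.9801, -0.1986)
n_1 = (+0.2172, +0.9761)
n_2 = (-0.6891, +0.7247)
n_3 = (-0.9082, -0.4186)
n_4 = (+0.2986, -0.9544)
n_5 = (+0.7350, -0.6780)
  (0,1): δ = 91.09°  ·
  (0,2): δ = 34.99°  ·
  (0,3): δ = 36.20°  ·
  (0,4): δ = 118.83°  ·
  (0,5): δ = 148.76°  ·
  (1,2): δ = 123.90°  ·
  (1,3): δ = 52.71°  ·
  (1,4): δ = 29.92°  ·
  (1,5): δ = 59.85°  ·
  (2,3): δ = 108.81°  ·
  (2,4): δ = 26.18°  ·
  (2,5): δ = 3.75°  ✓
  (3,4): δ = 97.37°  ·
  (3,5): δ = 67.43°  ·
  (4,5): δ = 150.06°  ·
antipodal pairs: 1

count = 1; pairs: (2,5)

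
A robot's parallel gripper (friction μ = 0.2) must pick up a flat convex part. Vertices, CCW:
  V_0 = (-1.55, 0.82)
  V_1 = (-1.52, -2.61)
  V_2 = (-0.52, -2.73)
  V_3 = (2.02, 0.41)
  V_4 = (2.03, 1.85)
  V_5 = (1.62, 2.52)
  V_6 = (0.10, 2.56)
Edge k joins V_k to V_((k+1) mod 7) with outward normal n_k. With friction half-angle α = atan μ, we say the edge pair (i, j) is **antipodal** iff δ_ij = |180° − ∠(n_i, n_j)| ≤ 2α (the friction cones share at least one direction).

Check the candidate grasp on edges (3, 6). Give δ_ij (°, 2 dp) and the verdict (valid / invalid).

δ = 43.08°, invalid

α = atan 0.2 = 11.31°;  2α = 22.62°
edge 3: e_3 = (+0.01, +1.44);  n_3 = (+1.0000, -0.0069)
edge 6: e_6 = (-1.65, -1.74);  n_6 = (-0.7256, +0.6881)
∠(n_3, n_6) = 136.92°
δ = |180° − 136.92°| = 43.08°
43.08° > 2α = 22.62°  →  invalid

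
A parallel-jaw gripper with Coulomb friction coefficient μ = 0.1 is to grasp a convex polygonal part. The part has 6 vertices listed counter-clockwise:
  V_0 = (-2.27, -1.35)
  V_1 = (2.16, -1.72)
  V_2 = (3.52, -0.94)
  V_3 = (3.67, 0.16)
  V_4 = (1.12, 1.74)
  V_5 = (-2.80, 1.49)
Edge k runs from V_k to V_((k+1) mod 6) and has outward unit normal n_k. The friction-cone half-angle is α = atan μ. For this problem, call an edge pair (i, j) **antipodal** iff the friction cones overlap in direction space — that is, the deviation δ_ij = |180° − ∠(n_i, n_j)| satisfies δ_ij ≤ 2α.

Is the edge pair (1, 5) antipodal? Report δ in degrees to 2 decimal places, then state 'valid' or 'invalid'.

α = atan 0.1 = 5.71°;  2α = 11.42°
edge 1: e_1 = (+1.36, +0.78);  n_1 = (+0.4975, -0.8675)
edge 5: e_5 = (+0.53, -2.84);  n_5 = (-0.9830, -0.1835)
∠(n_1, n_5) = 109.26°
δ = |180° − 109.26°| = 70.74°
70.74° > 2α = 11.42°  →  invalid

δ = 70.74°, invalid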